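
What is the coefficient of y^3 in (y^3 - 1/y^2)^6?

General term: C(6,j)·(y^3)^j·(-1/y^2)^(6-j), with y-exponent 3j − 2(6−j) = 5j − 12.
Set 5j − 12 = 3: j = 3.
C(6,3) = 20; 1^3 = 1; (-1)^3 = -1.
Coefficient = 20 · 1 · (-1) = -20.

-20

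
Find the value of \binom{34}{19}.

1855967520

C(34,19) = C(34,15) by symmetry.
C(34,15) = (34·33·32·31·30·29·28·27·26·25·24·23·22·21·20) / 15! = 2427001153744527360000 / 1307674368000 = 1855967520.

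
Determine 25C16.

2042975

C(25,16) = C(25,9) by symmetry.
C(25,9) = (25·24·23·22·21·20·19·18·17) / 9! = 741354768000 / 362880 = 2042975.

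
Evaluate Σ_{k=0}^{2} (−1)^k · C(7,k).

15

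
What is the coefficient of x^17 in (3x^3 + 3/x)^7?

15309

General term: C(7,j)·(3x^3)^j·(3/x)^(7-j), with x-exponent 3j − 1(7−j) = 4j − 7.
Set 4j − 7 = 17: j = 6.
C(7,6) = 7; 3^6 = 729; 3^1 = 3.
Coefficient = 7 · 729 · 3 = 15309.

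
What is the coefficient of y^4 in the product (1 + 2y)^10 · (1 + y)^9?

Coefficient of y^4 = Σ_{j} C(10,j)·2^j·C(9,4-j)·1^(4-j) for j from 0 to 4.
= 126 + 1680 + 6480 + 8640 + 3360 = 20286.

20286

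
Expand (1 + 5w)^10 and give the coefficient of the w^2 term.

The general term is C(10,j)·(1)^j·(5w)^(10-j); the w^2 term has j = 8.
C(10,8) = 45.
Coefficient = C(10,8) · 5^2 = 45 · 25 = 1125.

1125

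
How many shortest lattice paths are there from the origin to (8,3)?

165

Each path is a sequence of 11 steps with 8 rights: C(11,8) = 165.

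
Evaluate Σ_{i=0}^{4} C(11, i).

1 + 11 + 55 + 165 + 330 = 562.

562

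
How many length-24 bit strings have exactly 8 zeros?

735471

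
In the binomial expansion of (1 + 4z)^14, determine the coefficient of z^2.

1456

The general term is C(14,j)·(1)^j·(4z)^(14-j); the z^2 term has j = 12.
C(14,12) = 91.
Coefficient = C(14,12) · 4^2 = 91 · 16 = 1456.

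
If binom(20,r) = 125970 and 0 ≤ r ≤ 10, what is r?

C(20,r) increases on 0 ≤ r ≤ 10. C(20,7) = 77520 and C(20,8) = 125970, so r = 8.

8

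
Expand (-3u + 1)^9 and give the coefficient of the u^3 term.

-2268

The general term is C(9,j)·(-3u)^j·(1)^(9-j); the u^3 term has j = 3.
C(9,3) = 84.
Coefficient = C(9,3) · (-3)^3 = 84 · (-27) = -2268.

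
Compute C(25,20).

C(25,20) = C(25,5) by symmetry.
C(25,5) = (25·24·23·22·21) / 5! = 6375600 / 120 = 53130.

53130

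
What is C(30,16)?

145422675

C(30,16) = C(30,14) by symmetry.
C(30,14) = (30·29·28·27·26·25·24·23·22·21·20·19·18·17) / 14! = 12677700308232960000 / 87178291200 = 145422675.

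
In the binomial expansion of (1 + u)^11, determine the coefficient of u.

The general term is C(11,j)·(1)^j·(u)^(11-j); the u^1 term has j = 10.
C(11,10) = 11.
Coefficient = C(11,10) = 11.

11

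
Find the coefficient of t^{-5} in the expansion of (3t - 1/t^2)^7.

945

General term: C(7,j)·(3t)^j·(-1/t^2)^(7-j), with t-exponent 1j − 2(7−j) = 3j − 14.
Set 3j − 14 = -5: j = 3.
C(7,3) = 35; 3^3 = 27; (-1)^4 = 1.
Coefficient = 35 · 27 · 1 = 945.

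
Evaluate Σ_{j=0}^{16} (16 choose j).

The entries of row 16 sum to 2^16 = 65536.

65536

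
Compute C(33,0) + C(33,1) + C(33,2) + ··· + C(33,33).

Setting x = 1 in (1+x)^33 gives Σ C(33,i) = 2^33 = 8589934592.

8589934592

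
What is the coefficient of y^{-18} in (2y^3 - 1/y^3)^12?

General term: C(12,j)·(2y^3)^j·(-1/y^3)^(12-j), with y-exponent 3j − 3(12−j) = 6j − 36.
Set 6j − 36 = -18: j = 3.
C(12,3) = 220; 2^3 = 8; (-1)^9 = -1.
Coefficient = 220 · 8 · (-1) = -1760.

-1760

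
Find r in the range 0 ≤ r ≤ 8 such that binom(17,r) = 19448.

7

C(17,r) increases on 0 ≤ r ≤ 8. C(17,6) = 12376 and C(17,7) = 19448, so r = 7.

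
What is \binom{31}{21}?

44352165

C(31,21) = C(31,10) by symmetry.
C(31,10) = (31·30·29·28·27·26·25·24·23·22) / 10! = 160945136352000 / 3628800 = 44352165.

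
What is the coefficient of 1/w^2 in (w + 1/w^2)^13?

1287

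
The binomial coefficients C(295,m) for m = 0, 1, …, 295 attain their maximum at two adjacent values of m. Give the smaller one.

147

For odd n = 295, C(295,m) peaks at m = (n−1)/2 and (n+1)/2; the smaller is 147.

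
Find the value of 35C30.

324632

C(35,30) = C(35,5) by symmetry.
C(35,5) = (35·34·33·32·31) / 5! = 38955840 / 120 = 324632.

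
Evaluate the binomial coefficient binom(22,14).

319770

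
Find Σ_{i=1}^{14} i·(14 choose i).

Since i·C(14,i) = 14·C(13,i−1), the sum is 14·2^13 = 14·8192 = 114688.

114688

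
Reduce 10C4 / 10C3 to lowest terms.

7/4

C(n,k+1)/C(n,k) = (n−k)/(k+1) = (10−3)/(3+1) = 7/4.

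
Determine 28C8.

C(28,8) = (28·27·26·25·24·23·22·21) / 8! = 125318793600 / 40320 = 3108105.

3108105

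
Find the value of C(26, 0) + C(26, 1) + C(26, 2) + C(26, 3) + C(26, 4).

17902

1 + 26 + 325 + 2600 + 14950 = 17902.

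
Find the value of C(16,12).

C(16,12) = C(16,4) by symmetry.
C(16,4) = (16·15·14·13) / 4! = 43680 / 24 = 1820.

1820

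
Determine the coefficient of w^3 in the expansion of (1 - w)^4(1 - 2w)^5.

-304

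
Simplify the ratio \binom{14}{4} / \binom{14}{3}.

11/4

C(n,k+1)/C(n,k) = (n−k)/(k+1) = (14−3)/(3+1) = 11/4.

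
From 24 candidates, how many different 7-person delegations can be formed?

346104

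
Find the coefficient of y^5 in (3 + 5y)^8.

The general term is C(8,j)·(3)^j·(5y)^(8-j); the y^5 term has j = 3.
C(8,3) = 56.
Coefficient = C(8,3) · 3^3 · 5^5 = 56 · 27 · 3125 = 4725000.

4725000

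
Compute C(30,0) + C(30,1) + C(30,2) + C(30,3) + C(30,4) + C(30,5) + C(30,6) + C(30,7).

1 + 30 + 435 + 4060 + 27405 + 142506 + 593775 + 2035800 = 2804012.

2804012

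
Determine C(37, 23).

6107086800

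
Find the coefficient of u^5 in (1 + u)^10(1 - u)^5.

1

Coefficient of u^5 = Σ_{j} C(10,j)·1^j·C(5,5-j)·(-1)^(5-j) for j from 0 to 5.
= (-1) + 50 + (-450) + 1200 + (-1050) + 252 = 1.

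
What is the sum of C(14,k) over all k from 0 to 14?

Setting x = 1 in (1+x)^14 gives Σ C(14,k) = 2^14 = 16384.

16384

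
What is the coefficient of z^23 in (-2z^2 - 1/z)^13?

-53248

General term: C(13,j)·(-2z^2)^j·(-1/z)^(13-j), with z-exponent 2j − 1(13−j) = 3j − 13.
Set 3j − 13 = 23: j = 12.
C(13,12) = 13; (-2)^12 = 4096; (-1)^1 = -1.
Coefficient = 13 · 4096 · (-1) = -53248.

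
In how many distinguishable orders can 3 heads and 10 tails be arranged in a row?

286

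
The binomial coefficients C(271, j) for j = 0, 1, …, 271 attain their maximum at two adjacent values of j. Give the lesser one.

For odd n = 271, C(271,j) peaks at j = (n−1)/2 and (n+1)/2; the lesser is 135.

135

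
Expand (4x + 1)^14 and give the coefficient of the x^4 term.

The general term is C(14,j)·(4x)^j·(1)^(14-j); the x^4 term has j = 4.
C(14,4) = 1001.
Coefficient = C(14,4) · 4^4 = 1001 · 256 = 256256.

256256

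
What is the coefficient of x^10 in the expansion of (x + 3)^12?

The general term is C(12,j)·(x)^j·(3)^(12-j); the x^10 term has j = 10.
C(12,10) = 66.
Coefficient = C(12,10) · 3^2 = 66 · 9 = 594.

594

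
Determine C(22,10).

C(22,10) = (22·21·20·19·18·17·16·15·14·13) / 10! = 2346549004800 / 3628800 = 646646.

646646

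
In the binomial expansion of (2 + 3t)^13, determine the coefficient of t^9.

The general term is C(13,j)·(2)^j·(3t)^(13-j); the t^9 term has j = 4.
C(13,4) = 715.
Coefficient = C(13,4) · 2^4 · 3^9 = 715 · 16 · 19683 = 225173520.

225173520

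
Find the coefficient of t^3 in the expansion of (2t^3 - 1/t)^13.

General term: C(13,j)·(2t^3)^j·(-1/t)^(13-j), with t-exponent 3j − 1(13−j) = 4j − 13.
Set 4j − 13 = 3: j = 4.
C(13,4) = 715; 2^4 = 16; (-1)^9 = -1.
Coefficient = 715 · 16 · (-1) = -11440.

-11440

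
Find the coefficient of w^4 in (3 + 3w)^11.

The general term is C(11,j)·(3)^j·(3w)^(11-j); the w^4 term has j = 7.
C(11,7) = 330.
Coefficient = C(11,7) · 3^7 · 3^4 = 330 · 2187 · 81 = 58458510.

58458510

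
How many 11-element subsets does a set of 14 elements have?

364

C(14,11) = C(14,3) by symmetry.
C(14,3) = (14·13·12) / 3! = 2184 / 6 = 364.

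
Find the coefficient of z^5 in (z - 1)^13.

1287

The general term is C(13,j)·(z)^j·(-1)^(13-j); the z^5 term has j = 5.
C(13,5) = 1287.
Coefficient = C(13,5) = 1287.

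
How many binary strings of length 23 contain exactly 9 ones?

817190

Choose the 9 positions: C(23,9) = 817190.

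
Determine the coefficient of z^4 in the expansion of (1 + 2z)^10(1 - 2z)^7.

Coefficient of z^4 = Σ_{j} C(10,j)·2^j·C(7,4-j)·(-2)^(4-j) for j from 0 to 4.
= 560 + (-5600) + 15120 + (-13440) + 3360 = 0.

0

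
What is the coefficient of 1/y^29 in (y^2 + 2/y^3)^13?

159744

General term: C(13,j)·(y^2)^j·(2/y^3)^(13-j), with y-exponent 2j − 3(13−j) = 5j − 39.
Set 5j − 39 = -29: j = 2.
C(13,2) = 78; 1^2 = 1; 2^11 = 2048.
Coefficient = 78 · 1 · 2048 = 159744.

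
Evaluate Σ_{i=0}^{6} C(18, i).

1 + 18 + 153 + 816 + 3060 + 8568 + 18564 = 31180.

31180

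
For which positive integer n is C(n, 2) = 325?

26

n(n−1)/2 = 325 ⇒ n(n−1) = 650. Since 26·25 = 650, n = 26.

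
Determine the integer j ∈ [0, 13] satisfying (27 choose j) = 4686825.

C(27,j) increases on 0 ≤ j ≤ 13. C(27,8) = 2220075 and C(27,9) = 4686825, so j = 9.

9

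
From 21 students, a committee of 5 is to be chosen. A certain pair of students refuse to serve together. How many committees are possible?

All 5-subsets: C(21,5) = 20349. Those containing both fixed elements: C(19,3) = 969.
20349 − 969 = 19380.

19380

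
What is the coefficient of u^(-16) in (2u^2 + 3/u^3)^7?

General term: C(7,j)·(2u^2)^j·(3/u^3)^(7-j), with u-exponent 2j − 3(7−j) = 5j − 21.
Set 5j − 21 = -16: j = 1.
C(7,1) = 7; 2^1 = 2; 3^6 = 729.
Coefficient = 7 · 2 · 729 = 10206.

10206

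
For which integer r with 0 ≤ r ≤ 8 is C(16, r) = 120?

C(16,r) increases on 0 ≤ r ≤ 8. C(16,1) = 16 and C(16,2) = 120, so r = 2.

2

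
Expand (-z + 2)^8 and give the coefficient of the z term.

-1024

The general term is C(8,j)·(-z)^j·(2)^(8-j); the z^1 term has j = 1.
C(8,1) = 8.
Coefficient = C(8,1) · (-1)^1 · 2^7 = 8 · (-1) · 128 = -1024.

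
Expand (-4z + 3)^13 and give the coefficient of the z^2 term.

The general term is C(13,j)·(-4z)^j·(3)^(13-j); the z^2 term has j = 2.
C(13,2) = 78.
Coefficient = C(13,2) · (-4)^2 · 3^11 = 78 · 16 · 177147 = 221079456.

221079456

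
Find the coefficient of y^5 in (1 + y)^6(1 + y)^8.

Coefficient of y^5 = Σ_{j} C(6,j)·C(8,5-j) for j from 0 to 5.
= 56 + 420 + 840 + 560 + 120 + 6 = 2002.

2002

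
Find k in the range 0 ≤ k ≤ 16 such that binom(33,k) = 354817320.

C(33,k) increases on 0 ≤ k ≤ 16. C(33,11) = 193536720 and C(33,12) = 354817320, so k = 12.

12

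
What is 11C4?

C(11,4) = (11·10·9·8) / 4! = 7920 / 24 = 330.

330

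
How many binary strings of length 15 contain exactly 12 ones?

Choose the 12 positions: C(15,12) = 455.

455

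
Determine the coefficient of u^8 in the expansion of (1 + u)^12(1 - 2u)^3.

Coefficient of u^8 = Σ_{j} C(12,j)·1^j·C(3,8-j)·(-2)^(8-j) for j from 5 to 8.
= (-6336) + 11088 + (-4752) + 495 = 495.

495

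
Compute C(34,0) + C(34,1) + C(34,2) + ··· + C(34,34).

The entries of row 34 sum to 2^34 = 17179869184.

17179869184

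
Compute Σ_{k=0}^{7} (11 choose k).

1 + 11 + 55 + 165 + 330 + 462 + 462 + 330 = 1816.

1816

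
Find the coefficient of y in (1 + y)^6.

6

The general term is C(6,j)·(1)^j·(y)^(6-j); the y^1 term has j = 5.
C(6,5) = 6.
Coefficient = C(6,5) = 6.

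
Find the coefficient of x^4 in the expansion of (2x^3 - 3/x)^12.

51963120

General term: C(12,j)·(2x^3)^j·(-3/x)^(12-j), with x-exponent 3j − 1(12−j) = 4j − 12.
Set 4j − 12 = 4: j = 4.
C(12,4) = 495; 2^4 = 16; (-3)^8 = 6561.
Coefficient = 495 · 16 · 6561 = 51963120.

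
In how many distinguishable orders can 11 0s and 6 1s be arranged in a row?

Choose positions for the 0s: C(17,11) = 12376.

12376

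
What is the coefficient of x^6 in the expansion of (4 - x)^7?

28

The general term is C(7,j)·(4)^j·(-x)^(7-j); the x^6 term has j = 1.
C(7,1) = 7.
Coefficient = C(7,1) · 4^1 = 7 · 4 = 28.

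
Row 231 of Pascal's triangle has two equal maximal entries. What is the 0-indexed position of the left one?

115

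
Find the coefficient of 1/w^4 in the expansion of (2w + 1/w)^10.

960

General term: C(10,j)·(2w)^j·(1/w)^(10-j), with w-exponent 1j − 1(10−j) = 2j − 10.
Set 2j − 10 = -4: j = 3.
C(10,3) = 120; 2^3 = 8; 1^7 = 1.
Coefficient = 120 · 8 · 1 = 960.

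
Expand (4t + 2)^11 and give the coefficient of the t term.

The general term is C(11,j)·(4t)^j·(2)^(11-j); the t^1 term has j = 1.
C(11,1) = 11.
Coefficient = C(11,1) · 4^1 · 2^10 = 11 · 4 · 1024 = 45056.

45056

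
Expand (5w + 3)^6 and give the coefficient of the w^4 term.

84375

The general term is C(6,j)·(5w)^j·(3)^(6-j); the w^4 term has j = 4.
C(6,4) = 15.
Coefficient = C(6,4) · 5^4 · 3^2 = 15 · 625 · 9 = 84375.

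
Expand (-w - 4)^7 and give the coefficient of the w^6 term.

-28

The general term is C(7,j)·(-w)^j·(-4)^(7-j); the w^6 term has j = 6.
C(7,6) = 7.
Coefficient = C(7,6) · (-4)^1 = 7 · (-4) = -28.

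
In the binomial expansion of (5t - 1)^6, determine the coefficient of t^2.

375

The general term is C(6,j)·(5t)^j·(-1)^(6-j); the t^2 term has j = 2.
C(6,2) = 15.
Coefficient = C(6,2) · 5^2 = 15 · 25 = 375.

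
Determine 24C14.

C(24,14) = C(24,10) by symmetry.
C(24,10) = (24·23·22·21·20·19·18·17·16·15) / 10! = 7117005772800 / 3628800 = 1961256.

1961256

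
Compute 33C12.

C(33,12) = (33·32·31·30·29·28·27·26·25·24·23·22) / 12! = 169958063987712000 / 479001600 = 354817320.

354817320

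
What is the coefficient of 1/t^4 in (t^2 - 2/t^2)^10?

General term: C(10,j)·(t^2)^j·(-2/t^2)^(10-j), with t-exponent 2j − 2(10−j) = 4j − 20.
Set 4j − 20 = -4: j = 4.
C(10,4) = 210; 1^4 = 1; (-2)^6 = 64.
Coefficient = 210 · 1 · 64 = 13440.

13440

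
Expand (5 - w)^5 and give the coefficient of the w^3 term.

-250

The general term is C(5,j)·(5)^j·(-w)^(5-j); the w^3 term has j = 2.
C(5,2) = 10.
Coefficient = C(5,2) · 5^2 · (-1)^3 = 10 · 25 · (-1) = -250.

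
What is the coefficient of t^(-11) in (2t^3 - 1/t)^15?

30

General term: C(15,j)·(2t^3)^j·(-1/t)^(15-j), with t-exponent 3j − 1(15−j) = 4j − 15.
Set 4j − 15 = -11: j = 1.
C(15,1) = 15; 2^1 = 2; (-1)^14 = 1.
Coefficient = 15 · 2 · 1 = 30.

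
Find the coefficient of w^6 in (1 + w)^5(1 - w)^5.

-10

Coefficient of w^6 = Σ_{j} C(5,j)·1^j·C(5,6-j)·(-1)^(6-j) for j from 1 to 5.
= (-5) + 50 + (-100) + 50 + (-5) = -10.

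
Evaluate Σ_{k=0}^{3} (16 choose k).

1 + 16 + 120 + 560 = 697.

697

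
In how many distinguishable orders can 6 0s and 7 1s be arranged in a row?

Choose positions for the 0s: C(13,6) = 1716.

1716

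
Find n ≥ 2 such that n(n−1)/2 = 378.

n(n−1)/2 = 378 ⇒ n(n−1) = 756. Since 28·27 = 756, n = 28.

28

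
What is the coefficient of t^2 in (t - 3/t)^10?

General term: C(10,j)·(t)^j·(-3/t)^(10-j), with t-exponent 1j − 1(10−j) = 2j − 10.
Set 2j − 10 = 2: j = 6.
C(10,6) = 210; 1^6 = 1; (-3)^4 = 81.
Coefficient = 210 · 1 · 81 = 17010.

17010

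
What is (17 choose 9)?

24310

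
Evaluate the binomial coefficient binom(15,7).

C(15,7) = (15·14·13·12·11·10·9) / 7! = 32432400 / 5040 = 6435.

6435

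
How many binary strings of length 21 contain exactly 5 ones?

20349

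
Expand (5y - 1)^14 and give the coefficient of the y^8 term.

The general term is C(14,j)·(5y)^j·(-1)^(14-j); the y^8 term has j = 8.
C(14,8) = 3003.
Coefficient = C(14,8) · 5^8 = 3003 · 390625 = 1173046875.

1173046875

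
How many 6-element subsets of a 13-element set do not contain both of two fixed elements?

1386

All 6-subsets: C(13,6) = 1716. Those containing both fixed elements: C(11,4) = 330.
1716 − 330 = 1386.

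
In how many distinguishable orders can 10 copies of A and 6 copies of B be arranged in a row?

8008

Choose positions for the A's: C(16,10) = 8008.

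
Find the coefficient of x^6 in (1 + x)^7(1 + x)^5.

924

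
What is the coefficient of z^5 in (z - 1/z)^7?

-7

General term: C(7,j)·(z)^j·(-1/z)^(7-j), with z-exponent 1j − 1(7−j) = 2j − 7.
Set 2j − 7 = 5: j = 6.
C(7,6) = 7; 1^6 = 1; (-1)^1 = -1.
Coefficient = 7 · 1 · (-1) = -7.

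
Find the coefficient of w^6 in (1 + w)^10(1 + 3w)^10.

Coefficient of w^6 = Σ_{j} C(10,j)·1^j·C(10,6-j)·3^(6-j) for j from 0 to 6.
= 153090 + 612360 + 765450 + 388800 + 85050 + 7560 + 210 = 2012520.

2012520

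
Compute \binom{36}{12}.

C(36,12) = (36·35·34·33·32·31·30·29·28·27·26·25) / 12! = 599555620984320000 / 479001600 = 1251677700.

1251677700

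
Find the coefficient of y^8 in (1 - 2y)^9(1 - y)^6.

Coefficient of y^8 = Σ_{j} C(9,j)·(-2)^j·C(6,8-j)·(-1)^(8-j) for j from 2 to 8.
= 144 + 4032 + 30240 + 80640 + 80640 + 27648 + 2304 = 225648.

225648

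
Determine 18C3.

816

C(18,3) = (18·17·16) / 3! = 4896 / 6 = 816.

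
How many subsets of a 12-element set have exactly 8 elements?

495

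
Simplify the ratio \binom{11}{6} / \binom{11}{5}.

C(n,k+1)/C(n,k) = (n−k)/(k+1) = (11−5)/(5+1) = 6/6 = 1.

1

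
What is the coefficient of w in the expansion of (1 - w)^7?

The general term is C(7,j)·(1)^j·(-w)^(7-j); the w^1 term has j = 6.
C(7,6) = 7.
Coefficient = C(7,6) · (-1)^1 = 7 · (-1) = -7.

-7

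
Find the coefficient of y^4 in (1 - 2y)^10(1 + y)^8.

Coefficient of y^4 = Σ_{j} C(10,j)·(-2)^j·C(8,4-j)·1^(4-j) for j from 0 to 4.
= 70 + (-1120) + 5040 + (-7680) + 3360 = -330.

-330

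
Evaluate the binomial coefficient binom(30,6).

C(30,6) = (30·29·28·27·26·25) / 6! = 427518000 / 720 = 593775.

593775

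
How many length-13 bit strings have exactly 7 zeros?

1716

Choose the 7 positions: C(13,7) = 1716.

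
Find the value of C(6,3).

20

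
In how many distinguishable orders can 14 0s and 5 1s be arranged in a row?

11628

Choose positions for the 0s: C(19,14) = 11628.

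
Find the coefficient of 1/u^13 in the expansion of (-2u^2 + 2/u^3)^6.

-384

General term: C(6,j)·(-2u^2)^j·(2/u^3)^(6-j), with u-exponent 2j − 3(6−j) = 5j − 18.
Set 5j − 18 = -13: j = 1.
C(6,1) = 6; (-2)^1 = -2; 2^5 = 32.
Coefficient = 6 · (-2) · 32 = -384.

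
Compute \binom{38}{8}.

C(38,8) = (38·37·36·35·34·33·32·31) / 8! = 1971788797440 / 40320 = 48903492.

48903492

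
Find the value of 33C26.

4272048

C(33,26) = C(33,7) by symmetry.
C(33,7) = (33·32·31·30·29·28·27) / 7! = 21531121920 / 5040 = 4272048.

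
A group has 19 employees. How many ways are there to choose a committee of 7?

This is C(19,7) = 50388.

50388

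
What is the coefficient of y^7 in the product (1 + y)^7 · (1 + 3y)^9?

1593946

Coefficient of y^7 = Σ_{j} C(7,j)·1^j·C(9,7-j)·3^(7-j) for j from 0 to 7.
= 78732 + 428652 + 642978 + 357210 + 79380 + 6804 + 189 + 1 = 1593946.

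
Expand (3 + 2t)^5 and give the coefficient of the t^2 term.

1080

The general term is C(5,j)·(3)^j·(2t)^(5-j); the t^2 term has j = 3.
C(5,3) = 10.
Coefficient = C(5,3) · 3^3 · 2^2 = 10 · 27 · 4 = 1080.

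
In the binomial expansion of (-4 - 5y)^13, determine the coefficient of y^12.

The general term is C(13,j)·(-4)^j·(-5y)^(13-j); the y^12 term has j = 1.
C(13,1) = 13.
Coefficient = C(13,1) · (-4)^1 · (-5)^12 = 13 · (-4) · 244140625 = -12695312500.

-12695312500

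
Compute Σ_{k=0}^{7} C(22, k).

280600

1 + 22 + 231 + 1540 + 7315 + 26334 + 74613 + 170544 = 280600.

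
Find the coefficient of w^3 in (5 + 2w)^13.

22343750000

The general term is C(13,j)·(5)^j·(2w)^(13-j); the w^3 term has j = 10.
C(13,10) = 286.
Coefficient = C(13,10) · 5^10 · 2^3 = 286 · 9765625 · 8 = 22343750000.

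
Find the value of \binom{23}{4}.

C(23,4) = (23·22·21·20) / 4! = 212520 / 24 = 8855.

8855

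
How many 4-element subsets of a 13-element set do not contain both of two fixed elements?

660

All 4-subsets: C(13,4) = 715. Those containing both fixed elements: C(11,2) = 55.
715 − 55 = 660.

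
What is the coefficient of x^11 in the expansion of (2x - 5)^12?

The general term is C(12,j)·(2x)^j·(-5)^(12-j); the x^11 term has j = 11.
C(12,11) = 12.
Coefficient = C(12,11) · 2^11 · (-5)^1 = 12 · 2048 · (-5) = -122880.

-122880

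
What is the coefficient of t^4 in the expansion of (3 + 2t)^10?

2449440

The general term is C(10,j)·(3)^j·(2t)^(10-j); the t^4 term has j = 6.
C(10,6) = 210.
Coefficient = C(10,6) · 3^6 · 2^4 = 210 · 729 · 16 = 2449440.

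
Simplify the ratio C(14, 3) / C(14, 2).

C(n,k+1)/C(n,k) = (n−k)/(k+1) = (14−2)/(2+1) = 12/3 = 4.

4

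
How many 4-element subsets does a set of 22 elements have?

C(22,4) = (22·21·20·19) / 4! = 175560 / 24 = 7315.

7315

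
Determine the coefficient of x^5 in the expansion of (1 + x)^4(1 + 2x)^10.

Coefficient of x^5 = Σ_{j} C(4,j)·1^j·C(10,5-j)·2^(5-j) for j from 0 to 4.
= 8064 + 13440 + 5760 + 720 + 20 = 28004.

28004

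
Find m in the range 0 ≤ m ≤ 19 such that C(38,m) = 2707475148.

12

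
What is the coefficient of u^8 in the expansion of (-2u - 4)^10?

The general term is C(10,j)·(-2u)^j·(-4)^(10-j); the u^8 term has j = 8.
C(10,8) = 45.
Coefficient = C(10,8) · (-2)^8 · (-4)^2 = 45 · 256 · 16 = 184320.

184320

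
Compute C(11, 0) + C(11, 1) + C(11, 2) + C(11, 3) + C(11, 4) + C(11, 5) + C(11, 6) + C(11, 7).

1816

1 + 11 + 55 + 165 + 330 + 462 + 462 + 330 = 1816.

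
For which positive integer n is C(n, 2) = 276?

n(n−1)/2 = 276 ⇒ n(n−1) = 552. Since 24·23 = 552, n = 24.

24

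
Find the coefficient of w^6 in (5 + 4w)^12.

59136000000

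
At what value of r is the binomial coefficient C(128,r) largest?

C(128,r) is maximized at r = 128/2 = 64.

64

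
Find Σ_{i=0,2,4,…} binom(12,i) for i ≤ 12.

2048

Even-i terms of row 12 sum to 2^11 = 2048.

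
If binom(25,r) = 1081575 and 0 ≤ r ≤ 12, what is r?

C(25,r) increases on 0 ≤ r ≤ 12. C(25,7) = 480700 and C(25,8) = 1081575, so r = 8.

8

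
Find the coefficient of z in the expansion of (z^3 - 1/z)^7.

-21

General term: C(7,j)·(z^3)^j·(-1/z)^(7-j), with z-exponent 3j − 1(7−j) = 4j − 7.
Set 4j − 7 = 1: j = 2.
C(7,2) = 21; 1^2 = 1; (-1)^5 = -1.
Coefficient = 21 · 1 · (-1) = -21.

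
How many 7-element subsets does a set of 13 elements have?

1716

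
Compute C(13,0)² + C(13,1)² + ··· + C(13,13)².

10400600

Σ C(13,i)² is the coefficient of x^13 in (1+x)^13(1+x)^13 = (1+x)^26, i.e. C(26,13) = 10400600.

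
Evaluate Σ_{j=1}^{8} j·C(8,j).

Differentiating (1+x)^8 and setting x=1: Σ j·C(8,j) = 8·2^7 = 1024.

1024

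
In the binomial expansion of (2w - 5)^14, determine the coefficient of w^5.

The general term is C(14,j)·(2w)^j·(-5)^(14-j); the w^5 term has j = 5.
C(14,5) = 2002.
Coefficient = C(14,5) · 2^5 · (-5)^9 = 2002 · 32 · (-1953125) = -125125000000.

-125125000000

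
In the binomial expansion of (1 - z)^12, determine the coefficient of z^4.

495

The general term is C(12,j)·(1)^j·(-z)^(12-j); the z^4 term has j = 8.
C(12,8) = 495.
Coefficient = C(12,8) = 495.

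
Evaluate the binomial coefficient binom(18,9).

C(18,9) = (18·17·16·15·14·13·12·11·10) / 9! = 17643225600 / 362880 = 48620.

48620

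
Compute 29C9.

10015005

C(29,9) = (29·28·27·26·25·24·23·22·21) / 9! = 3634245014400 / 362880 = 10015005.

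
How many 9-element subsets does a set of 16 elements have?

11440

C(16,9) = C(16,7) by symmetry.
C(16,7) = (16·15·14·13·12·11·10) / 7! = 57657600 / 5040 = 11440.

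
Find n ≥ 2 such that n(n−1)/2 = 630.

n(n−1)/2 = 630 ⇒ n(n−1) = 1260. Since 36·35 = 1260, n = 36.

36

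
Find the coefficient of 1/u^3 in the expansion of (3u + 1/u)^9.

2268

General term: C(9,j)·(3u)^j·(1/u)^(9-j), with u-exponent 1j − 1(9−j) = 2j − 9.
Set 2j − 9 = -3: j = 3.
C(9,3) = 84; 3^3 = 27; 1^6 = 1.
Coefficient = 84 · 27 · 1 = 2268.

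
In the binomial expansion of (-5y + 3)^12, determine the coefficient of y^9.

-11601562500

The general term is C(12,j)·(-5y)^j·(3)^(12-j); the y^9 term has j = 9.
C(12,9) = 220.
Coefficient = C(12,9) · (-5)^9 · 3^3 = 220 · (-1953125) · 27 = -11601562500.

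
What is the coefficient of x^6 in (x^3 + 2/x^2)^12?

General term: C(12,j)·(x^3)^j·(2/x^2)^(12-j), with x-exponent 3j − 2(12−j) = 5j − 24.
Set 5j − 24 = 6: j = 6.
C(12,6) = 924; 1^6 = 1; 2^6 = 64.
Coefficient = 924 · 1 · 64 = 59136.

59136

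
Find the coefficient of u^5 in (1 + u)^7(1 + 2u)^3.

Coefficient of u^5 = Σ_{j} C(7,j)·1^j·C(3,5-j)·2^(5-j) for j from 2 to 5.
= 168 + 420 + 210 + 21 = 819.

819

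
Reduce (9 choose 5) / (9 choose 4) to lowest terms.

1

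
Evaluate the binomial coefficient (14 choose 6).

3003

C(14,6) = (14·13·12·11·10·9) / 6! = 2162160 / 720 = 3003.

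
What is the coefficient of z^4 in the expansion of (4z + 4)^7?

573440

The general term is C(7,j)·(4z)^j·(4)^(7-j); the z^4 term has j = 4.
C(7,4) = 35.
Coefficient = C(7,4) · 4^4 · 4^3 = 35 · 256 · 64 = 573440.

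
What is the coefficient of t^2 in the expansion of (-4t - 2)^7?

-10752

The general term is C(7,j)·(-4t)^j·(-2)^(7-j); the t^2 term has j = 2.
C(7,2) = 21.
Coefficient = C(7,2) · (-4)^2 · (-2)^5 = 21 · 16 · (-32) = -10752.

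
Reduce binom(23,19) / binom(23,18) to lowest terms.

5/19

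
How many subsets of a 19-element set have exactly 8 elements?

Choose the 8 positions: C(19,8) = 75582.

75582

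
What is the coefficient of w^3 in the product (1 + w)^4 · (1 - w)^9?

Coefficient of w^3 = Σ_{j} C(4,j)·1^j·C(9,3-j)·(-1)^(3-j) for j from 0 to 3.
= (-84) + 144 + (-54) + 4 = 10.

10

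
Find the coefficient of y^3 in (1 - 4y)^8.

The general term is C(8,j)·(1)^j·(-4y)^(8-j); the y^3 term has j = 5.
C(8,5) = 56.
Coefficient = C(8,5) · (-4)^3 = 56 · (-64) = -3584.

-3584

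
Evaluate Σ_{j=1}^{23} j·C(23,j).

Differentiating (1+x)^23 and setting x=1: Σ j·C(23,j) = 23·2^22 = 96468992.

96468992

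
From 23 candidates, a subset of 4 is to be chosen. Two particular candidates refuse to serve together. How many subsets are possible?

8645

All 4-subsets: C(23,4) = 8855. Those containing both fixed elements: C(21,2) = 210.
8855 − 210 = 8645.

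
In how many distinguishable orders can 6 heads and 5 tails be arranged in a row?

462

Choose positions for the heads: C(11,6) = 462.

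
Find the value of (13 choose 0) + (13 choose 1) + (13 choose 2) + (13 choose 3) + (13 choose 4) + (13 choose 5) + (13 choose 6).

4096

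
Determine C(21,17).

C(21,17) = C(21,4) by symmetry.
C(21,4) = (21·20·19·18) / 4! = 143640 / 24 = 5985.

5985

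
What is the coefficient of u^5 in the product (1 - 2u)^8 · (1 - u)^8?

Coefficient of u^5 = Σ_{j} C(8,j)·(-2)^j·C(8,5-j)·(-1)^(5-j) for j from 0 to 5.
= (-56) + (-1120) + (-6272) + (-12544) + (-8960) + (-1792) = -30744.

-30744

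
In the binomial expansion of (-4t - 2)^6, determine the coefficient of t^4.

15360

The general term is C(6,j)·(-4t)^j·(-2)^(6-j); the t^4 term has j = 4.
C(6,4) = 15.
Coefficient = C(6,4) · (-4)^4 · (-2)^2 = 15 · 256 · 4 = 15360.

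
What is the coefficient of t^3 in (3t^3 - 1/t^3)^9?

General term: C(9,j)·(3t^3)^j·(-1/t^3)^(9-j), with t-exponent 3j − 3(9−j) = 6j − 27.
Set 6j − 27 = 3: j = 5.
C(9,5) = 126; 3^5 = 243; (-1)^4 = 1.
Coefficient = 126 · 243 · 1 = 30618.

30618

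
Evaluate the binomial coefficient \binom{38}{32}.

C(38,32) = C(38,6) by symmetry.
C(38,6) = (38·37·36·35·34·33) / 6! = 1987690320 / 720 = 2760681.

2760681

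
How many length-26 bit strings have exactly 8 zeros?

1562275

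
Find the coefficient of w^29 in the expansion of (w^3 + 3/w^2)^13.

General term: C(13,j)·(w^3)^j·(3/w^2)^(13-j), with w-exponent 3j − 2(13−j) = 5j − 26.
Set 5j − 26 = 29: j = 11.
C(13,11) = 78; 1^11 = 1; 3^2 = 9.
Coefficient = 78 · 1 · 9 = 702.

702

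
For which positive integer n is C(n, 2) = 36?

9

n(n−1)/2 = 36 ⇒ n(n−1) = 72. Since 9·8 = 72, n = 9.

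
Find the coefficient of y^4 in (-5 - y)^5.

-25

The general term is C(5,j)·(-5)^j·(-y)^(5-j); the y^4 term has j = 1.
C(5,1) = 5.
Coefficient = C(5,1) · (-5)^1 = 5 · (-5) = -25.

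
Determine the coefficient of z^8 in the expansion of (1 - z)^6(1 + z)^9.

Coefficient of z^8 = Σ_{j} C(6,j)·(-1)^j·C(9,8-j)·1^(8-j) for j from 0 to 6.
= 9 + (-216) + 1260 + (-2520) + 1890 + (-504) + 36 = -45.

-45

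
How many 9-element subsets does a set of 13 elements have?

715

C(13,9) = C(13,4) by symmetry.
C(13,4) = (13·12·11·10) / 4! = 17160 / 24 = 715.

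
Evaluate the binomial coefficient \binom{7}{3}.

35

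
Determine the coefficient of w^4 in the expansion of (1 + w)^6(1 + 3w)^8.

Coefficient of w^4 = Σ_{j} C(6,j)·1^j·C(8,4-j)·3^(4-j) for j from 0 to 4.
= 5670 + 9072 + 3780 + 480 + 15 = 19017.

19017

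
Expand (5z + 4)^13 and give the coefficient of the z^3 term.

37486592000

The general term is C(13,j)·(5z)^j·(4)^(13-j); the z^3 term has j = 3.
C(13,3) = 286.
Coefficient = C(13,3) · 5^3 · 4^10 = 286 · 125 · 1048576 = 37486592000.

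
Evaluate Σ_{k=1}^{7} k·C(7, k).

448

Differentiating (1+x)^7 and setting x=1: Σ k·C(7,k) = 7·2^6 = 448.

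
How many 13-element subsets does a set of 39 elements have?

8122425444

C(39,13) = (39·38·37·36·35·34·33·32·31·30·29·28·27) / 13! = 50578512186237235200 / 6227020800 = 8122425444.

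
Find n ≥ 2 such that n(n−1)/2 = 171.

19

n(n−1)/2 = 171 ⇒ n(n−1) = 342. Since 19·18 = 342, n = 19.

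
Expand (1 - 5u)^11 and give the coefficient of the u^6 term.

7218750

The general term is C(11,j)·(1)^j·(-5u)^(11-j); the u^6 term has j = 5.
C(11,5) = 462.
Coefficient = C(11,5) · (-5)^6 = 462 · 15625 = 7218750.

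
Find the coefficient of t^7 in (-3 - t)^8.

The general term is C(8,j)·(-3)^j·(-t)^(8-j); the t^7 term has j = 1.
C(8,1) = 8.
Coefficient = C(8,1) · (-3)^1 · (-1)^7 = 8 · (-3) · (-1) = 24.

24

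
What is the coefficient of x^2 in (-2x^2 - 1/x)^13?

General term: C(13,j)·(-2x^2)^j·(-1/x)^(13-j), with x-exponent 2j − 1(13−j) = 3j − 13.
Set 3j − 13 = 2: j = 5.
C(13,5) = 1287; (-2)^5 = -32; (-1)^8 = 1.
Coefficient = 1287 · (-32) · 1 = -41184.

-41184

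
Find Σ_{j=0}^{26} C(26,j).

67108864

Setting x = 1 in (1+x)^26 gives Σ C(26,j) = 2^26 = 67108864.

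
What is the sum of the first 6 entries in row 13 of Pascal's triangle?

1 + 13 + 78 + 286 + 715 + 1287 = 2380.

2380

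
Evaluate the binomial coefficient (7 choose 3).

35

C(7,3) = (7·6·5) / 3! = 210 / 6 = 35.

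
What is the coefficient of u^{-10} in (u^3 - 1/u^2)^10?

45

General term: C(10,j)·(u^3)^j·(-1/u^2)^(10-j), with u-exponent 3j − 2(10−j) = 5j − 20.
Set 5j − 20 = -10: j = 2.
C(10,2) = 45; 1^2 = 1; (-1)^8 = 1.
Coefficient = 45 · 1 · 1 = 45.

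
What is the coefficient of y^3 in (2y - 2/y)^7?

General term: C(7,j)·(2y)^j·(-2/y)^(7-j), with y-exponent 1j − 1(7−j) = 2j − 7.
Set 2j − 7 = 3: j = 5.
C(7,5) = 21; 2^5 = 32; (-2)^2 = 4.
Coefficient = 21 · 32 · 4 = 2688.

2688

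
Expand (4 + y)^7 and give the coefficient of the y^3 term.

8960

The general term is C(7,j)·(4)^j·(y)^(7-j); the y^3 term has j = 4.
C(7,4) = 35.
Coefficient = C(7,4) · 4^4 = 35 · 256 = 8960.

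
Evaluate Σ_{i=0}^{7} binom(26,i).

971712

1 + 26 + 325 + 2600 + 14950 + 65780 + 230230 + 657800 = 971712.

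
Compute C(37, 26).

854992152

C(37,26) = C(37,11) by symmetry.
C(37,11) = (37·36·35·34·33·32·31·30·29·28·27) / 11! = 34128550732953600 / 39916800 = 854992152.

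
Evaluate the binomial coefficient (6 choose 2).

15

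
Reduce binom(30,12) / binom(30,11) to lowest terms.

19/12

C(n,k+1)/C(n,k) = (n−k)/(k+1) = (30−11)/(11+1) = 19/12.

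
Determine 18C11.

31824

C(18,11) = C(18,7) by symmetry.
C(18,7) = (18·17·16·15·14·13·12) / 7! = 160392960 / 5040 = 31824.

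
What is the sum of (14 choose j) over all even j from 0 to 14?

Half of (1+1)^14 + (1−1)^14 gives the even-index sum: 2^13 = 8192.

8192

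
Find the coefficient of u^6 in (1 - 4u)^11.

1892352

The general term is C(11,j)·(1)^j·(-4u)^(11-j); the u^6 term has j = 5.
C(11,5) = 462.
Coefficient = C(11,5) · (-4)^6 = 462 · 4096 = 1892352.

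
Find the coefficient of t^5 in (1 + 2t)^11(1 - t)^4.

Coefficient of t^5 = Σ_{j} C(11,j)·2^j·C(4,5-j)·(-1)^(5-j) for j from 1 to 5.
= 22 + (-880) + 7920 + (-21120) + 14784 = 726.

726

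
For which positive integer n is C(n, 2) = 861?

42

n(n−1)/2 = 861 ⇒ n(n−1) = 1722. Since 42·41 = 1722, n = 42.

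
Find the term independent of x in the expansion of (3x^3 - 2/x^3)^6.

-4320

General term: C(6,j)·(3x^3)^j·(-2/x^3)^(6-j), with x-exponent 3j − 3(6−j) = 6j − 18.
Set 6j − 18 = 0: j = 3.
C(6,3) = 20; 3^3 = 27; (-2)^3 = -8.
Coefficient = 20 · 27 · (-8) = -4320.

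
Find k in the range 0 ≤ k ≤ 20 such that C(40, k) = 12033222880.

C(40,k) increases on 0 ≤ k ≤ 20. C(40,12) = 5586853480 and C(40,13) = 12033222880, so k = 13.

13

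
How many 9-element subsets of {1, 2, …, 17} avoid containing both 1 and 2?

All 9-subsets: C(17,9) = 24310. Those containing both fixed elements: C(15,7) = 6435.
24310 − 6435 = 17875.

17875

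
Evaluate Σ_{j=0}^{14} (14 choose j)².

40116600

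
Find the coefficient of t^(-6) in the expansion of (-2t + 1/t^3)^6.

-160

General term: C(6,j)·(-2t)^j·(1/t^3)^(6-j), with t-exponent 1j − 3(6−j) = 4j − 18.
Set 4j − 18 = -6: j = 3.
C(6,3) = 20; (-2)^3 = -8; 1^3 = 1.
Coefficient = 20 · (-8) · 1 = -160.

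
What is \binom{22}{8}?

C(22,8) = (22·21·20·19·18·17·16·15) / 8! = 12893126400 / 40320 = 319770.

319770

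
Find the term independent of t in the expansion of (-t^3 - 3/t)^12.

4330260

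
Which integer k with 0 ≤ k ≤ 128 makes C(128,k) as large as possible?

64

C(128,k) is maximized at k = 128/2 = 64.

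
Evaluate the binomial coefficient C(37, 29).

38608020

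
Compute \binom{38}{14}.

9669554100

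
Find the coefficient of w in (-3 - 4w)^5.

The general term is C(5,j)·(-3)^j·(-4w)^(5-j); the w^1 term has j = 4.
C(5,4) = 5.
Coefficient = C(5,4) · (-3)^4 · (-4)^1 = 5 · 81 · (-4) = -1620.

-1620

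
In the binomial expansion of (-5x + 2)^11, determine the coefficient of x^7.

The general term is C(11,j)·(-5x)^j·(2)^(11-j); the x^7 term has j = 7.
C(11,7) = 330.
Coefficient = C(11,7) · (-5)^7 · 2^4 = 330 · (-78125) · 16 = -412500000.

-412500000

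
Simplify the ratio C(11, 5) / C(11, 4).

7/5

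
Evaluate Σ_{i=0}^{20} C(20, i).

1048576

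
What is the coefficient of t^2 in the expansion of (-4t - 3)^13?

-221079456

The general term is C(13,j)·(-4t)^j·(-3)^(13-j); the t^2 term has j = 2.
C(13,2) = 78.
Coefficient = C(13,2) · (-4)^2 · (-3)^11 = 78 · 16 · (-177147) = -221079456.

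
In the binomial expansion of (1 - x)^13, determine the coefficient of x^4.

715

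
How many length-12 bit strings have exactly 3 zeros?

220

Choose the 3 positions: C(12,3) = 220.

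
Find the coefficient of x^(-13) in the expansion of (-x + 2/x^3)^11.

-29568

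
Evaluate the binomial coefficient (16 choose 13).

560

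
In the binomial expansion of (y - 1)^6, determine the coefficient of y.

-6

The general term is C(6,j)·(y)^j·(-1)^(6-j); the y^1 term has j = 1.
C(6,1) = 6.
Coefficient = C(6,1) · (-1)^5 = 6 · (-1) = -6.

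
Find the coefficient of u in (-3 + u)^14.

-22320522

The general term is C(14,j)·(-3)^j·(u)^(14-j); the u^1 term has j = 13.
C(14,13) = 14.
Coefficient = C(14,13) · (-3)^13 = 14 · (-1594323) = -22320522.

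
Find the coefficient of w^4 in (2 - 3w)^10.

The general term is C(10,j)·(2)^j·(-3w)^(10-j); the w^4 term has j = 6.
C(10,6) = 210.
Coefficient = C(10,6) · 2^6 · (-3)^4 = 210 · 64 · 81 = 1088640.

1088640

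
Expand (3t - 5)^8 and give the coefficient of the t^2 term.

The general term is C(8,j)·(3t)^j·(-5)^(8-j); the t^2 term has j = 2.
C(8,2) = 28.
Coefficient = C(8,2) · 3^2 · (-5)^6 = 28 · 9 · 15625 = 3937500.

3937500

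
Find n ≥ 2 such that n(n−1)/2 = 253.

23

n(n−1)/2 = 253 ⇒ n(n−1) = 506. Since 23·22 = 506, n = 23.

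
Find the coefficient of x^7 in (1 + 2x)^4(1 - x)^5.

-24

Coefficient of x^7 = Σ_{j} C(4,j)·2^j·C(5,7-j)·(-1)^(7-j) for j from 2 to 4.
= (-24) + 160 + (-160) = -24.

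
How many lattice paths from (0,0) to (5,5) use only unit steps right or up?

252

Each path is a sequence of 10 steps with 5 rights: C(10,5) = 252.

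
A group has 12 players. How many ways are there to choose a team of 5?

This is C(12,5) = 792.

792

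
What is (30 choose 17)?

C(30,17) = C(30,13) by symmetry.
C(30,13) = (30·29·28·27·26·25·24·23·22·21·20·19·18) / 13! = 745747076954880000 / 6227020800 = 119759850.

119759850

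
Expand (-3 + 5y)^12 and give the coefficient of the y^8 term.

15662109375

The general term is C(12,j)·(-3)^j·(5y)^(12-j); the y^8 term has j = 4.
C(12,4) = 495.
Coefficient = C(12,4) · (-3)^4 · 5^8 = 495 · 81 · 390625 = 15662109375.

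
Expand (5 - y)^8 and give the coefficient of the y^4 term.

43750

The general term is C(8,j)·(5)^j·(-y)^(8-j); the y^4 term has j = 4.
C(8,4) = 70.
Coefficient = C(8,4) · 5^4 = 70 · 625 = 43750.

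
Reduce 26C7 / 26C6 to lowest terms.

20/7

C(n,k+1)/C(n,k) = (n−k)/(k+1) = (26−6)/(6+1) = 20/7.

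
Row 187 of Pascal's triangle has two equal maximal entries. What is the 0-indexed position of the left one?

For odd n = 187, C(187,j) peaks at j = (n−1)/2 and (n+1)/2; the smaller is 93.

93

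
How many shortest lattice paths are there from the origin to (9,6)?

5005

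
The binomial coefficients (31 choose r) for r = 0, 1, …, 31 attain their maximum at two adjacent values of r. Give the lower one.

15

For odd n = 31, C(31,r) peaks at r = (n−1)/2 and (n+1)/2; the lower is 15.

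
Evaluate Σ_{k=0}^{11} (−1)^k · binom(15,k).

The partial alternating sum Σ_{k=0}^{11} (−1)^k C(15,k) = (−1)^11 C(14,11) = -364.

-364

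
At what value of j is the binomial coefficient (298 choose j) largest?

149

C(298,j) is maximized at j = 298/2 = 149.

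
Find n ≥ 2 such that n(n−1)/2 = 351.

n(n−1)/2 = 351 ⇒ n(n−1) = 702. Since 27·26 = 702, n = 27.

27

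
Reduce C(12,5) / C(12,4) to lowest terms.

C(n,k+1)/C(n,k) = (n−k)/(k+1) = (12−4)/(4+1) = 8/5.

8/5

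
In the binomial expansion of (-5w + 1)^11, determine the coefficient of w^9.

-107421875

The general term is C(11,j)·(-5w)^j·(1)^(11-j); the w^9 term has j = 9.
C(11,9) = 55.
Coefficient = C(11,9) · (-5)^9 = 55 · (-1953125) = -107421875.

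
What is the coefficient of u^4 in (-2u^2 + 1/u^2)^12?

-101376

General term: C(12,j)·(-2u^2)^j·(1/u^2)^(12-j), with u-exponent 2j − 2(12−j) = 4j − 24.
Set 4j − 24 = 4: j = 7.
C(12,7) = 792; (-2)^7 = -128; 1^5 = 1.
Coefficient = 792 · (-128) · 1 = -101376.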